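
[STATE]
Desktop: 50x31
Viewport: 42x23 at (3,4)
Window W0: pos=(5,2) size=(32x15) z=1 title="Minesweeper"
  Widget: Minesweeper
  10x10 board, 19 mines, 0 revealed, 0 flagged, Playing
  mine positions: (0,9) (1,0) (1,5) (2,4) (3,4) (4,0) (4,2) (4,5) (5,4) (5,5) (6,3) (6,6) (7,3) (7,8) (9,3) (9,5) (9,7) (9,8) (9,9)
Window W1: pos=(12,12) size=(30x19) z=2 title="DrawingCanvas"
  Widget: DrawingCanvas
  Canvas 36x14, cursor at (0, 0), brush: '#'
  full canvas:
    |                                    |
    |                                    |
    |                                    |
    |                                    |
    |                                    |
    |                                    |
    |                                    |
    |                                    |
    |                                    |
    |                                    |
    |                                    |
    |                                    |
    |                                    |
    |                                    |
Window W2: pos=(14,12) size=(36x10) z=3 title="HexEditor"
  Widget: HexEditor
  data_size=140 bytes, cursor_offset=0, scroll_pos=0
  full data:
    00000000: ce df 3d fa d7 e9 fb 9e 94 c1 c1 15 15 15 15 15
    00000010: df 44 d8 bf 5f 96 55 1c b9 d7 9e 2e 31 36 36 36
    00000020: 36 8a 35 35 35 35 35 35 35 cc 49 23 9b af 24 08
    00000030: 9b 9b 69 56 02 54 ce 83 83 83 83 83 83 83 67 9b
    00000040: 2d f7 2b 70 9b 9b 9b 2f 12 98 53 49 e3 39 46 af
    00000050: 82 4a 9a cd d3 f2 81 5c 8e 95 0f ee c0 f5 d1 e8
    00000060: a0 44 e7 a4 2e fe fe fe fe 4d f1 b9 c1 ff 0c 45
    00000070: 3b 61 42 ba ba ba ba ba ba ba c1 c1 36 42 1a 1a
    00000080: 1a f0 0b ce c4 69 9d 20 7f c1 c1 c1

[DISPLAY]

  ┠──────────────────────────────┨        
  ┃■■■■■■■■■■                    ┃        
  ┃■■■■■■■■■■                    ┃        
  ┃■■■■■■■■■■                    ┃        
  ┃■■■■■■■■■■                    ┃        
  ┃■■■■■■■■■■                    ┃        
  ┃■■■■■■■■■■                    ┃        
  ┃■■■■■■■■■■                    ┃        
  ┃■■■■■■┏━┏━━━━━━━━━━━━━━━━━━━━━━━━━━━━━━
  ┃■■■■■■┃ ┃ HexEditor                    
  ┃■■■■■■┠─┠──────────────────────────────
  ┃      ┃+┃00000000  CE df 3d fa d7 e9 fb
  ┗━━━━━━┃ ┃00000010  df 44 d8 bf 5f 96 55
         ┃ ┃00000020  36 8a 35 35 35 35 35
         ┃ ┃00000030  9b 9b 69 56 02 54 ce
         ┃ ┃00000040  2d f7 2b 70 9b 9b 9b
         ┃ ┃00000050  82 4a 9a cd d3 f2 81
         ┃ ┗━━━━━━━━━━━━━━━━━━━━━━━━━━━━━━
         ┃                            ┃   
         ┃                            ┃   
         ┃                            ┃   
         ┃                            ┃   
         ┃                            ┃   


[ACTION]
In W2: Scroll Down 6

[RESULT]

  ┠──────────────────────────────┨        
  ┃■■■■■■■■■■                    ┃        
  ┃■■■■■■■■■■                    ┃        
  ┃■■■■■■■■■■                    ┃        
  ┃■■■■■■■■■■                    ┃        
  ┃■■■■■■■■■■                    ┃        
  ┃■■■■■■■■■■                    ┃        
  ┃■■■■■■■■■■                    ┃        
  ┃■■■■■■┏━┏━━━━━━━━━━━━━━━━━━━━━━━━━━━━━━
  ┃■■■■■■┃ ┃ HexEditor                    
  ┃■■■■■■┠─┠──────────────────────────────
  ┃      ┃+┃00000060  a0 44 e7 a4 2e fe fe
  ┗━━━━━━┃ ┃00000070  3b 61 42 ba ba ba ba
         ┃ ┃00000080  1a f0 0b ce c4 69 9d
         ┃ ┃                              
         ┃ ┃                              
         ┃ ┃                              
         ┃ ┗━━━━━━━━━━━━━━━━━━━━━━━━━━━━━━
         ┃                            ┃   
         ┃                            ┃   
         ┃                            ┃   
         ┃                            ┃   
         ┃                            ┃   


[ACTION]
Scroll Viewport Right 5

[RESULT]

────────────────────────────┨             
■■■■■■■■                    ┃             
■■■■■■■■                    ┃             
■■■■■■■■                    ┃             
■■■■■■■■                    ┃             
■■■■■■■■                    ┃             
■■■■■■■■                    ┃             
■■■■■■■■                    ┃             
■■■■┏━┏━━━━━━━━━━━━━━━━━━━━━━━━━━━━━━━━━━┓
■■■■┃ ┃ HexEditor                        ┃
■■■■┠─┠──────────────────────────────────┨
    ┃+┃00000060  a0 44 e7 a4 2e fe fe fe ┃
━━━━┃ ┃00000070  3b 61 42 ba ba ba ba ba ┃
    ┃ ┃00000080  1a f0 0b ce c4 69 9d 20 ┃
    ┃ ┃                                  ┃
    ┃ ┃                                  ┃
    ┃ ┃                                  ┃
    ┃ ┗━━━━━━━━━━━━━━━━━━━━━━━━━━━━━━━━━━┛
    ┃                            ┃        
    ┃                            ┃        
    ┃                            ┃        
    ┃                            ┃        
    ┃                            ┃        


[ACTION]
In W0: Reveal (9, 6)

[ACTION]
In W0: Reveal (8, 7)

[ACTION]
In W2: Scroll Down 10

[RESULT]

────────────────────────────┨             
■■■■■■■■                    ┃             
■■■■■■■■                    ┃             
■■■■■■■■                    ┃             
■■■■■■■■                    ┃             
■■■■■■■■                    ┃             
■■■■■■■■                    ┃             
■■■■■■■■                    ┃             
■■■■┏━┏━━━━━━━━━━━━━━━━━━━━━━━━━━━━━━━━━━┓
■■■■┃ ┃ HexEditor                        ┃
■■■■┠─┠──────────────────────────────────┨
    ┃+┃00000080  1a f0 0b ce c4 69 9d 20 ┃
━━━━┃ ┃                                  ┃
    ┃ ┃                                  ┃
    ┃ ┃                                  ┃
    ┃ ┃                                  ┃
    ┃ ┃                                  ┃
    ┃ ┗━━━━━━━━━━━━━━━━━━━━━━━━━━━━━━━━━━┛
    ┃                            ┃        
    ┃                            ┃        
    ┃                            ┃        
    ┃                            ┃        
    ┃                            ┃        


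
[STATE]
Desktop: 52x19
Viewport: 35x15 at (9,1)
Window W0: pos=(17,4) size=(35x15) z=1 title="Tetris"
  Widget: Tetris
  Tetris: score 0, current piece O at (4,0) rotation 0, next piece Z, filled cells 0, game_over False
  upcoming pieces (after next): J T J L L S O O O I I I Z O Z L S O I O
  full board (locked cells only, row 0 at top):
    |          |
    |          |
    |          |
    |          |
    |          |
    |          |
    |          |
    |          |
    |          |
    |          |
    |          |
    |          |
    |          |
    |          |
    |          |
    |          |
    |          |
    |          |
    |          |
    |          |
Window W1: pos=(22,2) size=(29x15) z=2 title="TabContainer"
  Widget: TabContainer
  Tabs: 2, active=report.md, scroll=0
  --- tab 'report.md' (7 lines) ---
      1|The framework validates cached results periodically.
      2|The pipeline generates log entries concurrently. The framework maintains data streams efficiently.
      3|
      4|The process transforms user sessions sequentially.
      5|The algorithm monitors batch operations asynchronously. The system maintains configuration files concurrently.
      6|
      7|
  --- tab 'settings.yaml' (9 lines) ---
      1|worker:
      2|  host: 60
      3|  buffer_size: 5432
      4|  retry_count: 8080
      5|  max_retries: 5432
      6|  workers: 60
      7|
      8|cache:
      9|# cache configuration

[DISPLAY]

                                   
             ┏━━━━━━━━━━━━━━━━━━━━━
             ┃ TabContainer        
        ┏━━━━┠─────────────────────
        ┃ Tet┃[report.md]│ settings
        ┠────┃─────────────────────
        ┃    ┃The framework validat
        ┃    ┃The pipeline generate
        ┃    ┃                     
        ┃    ┃The process transform
        ┃    ┃The algorithm monitor
        ┃    ┃                     
        ┃    ┃                     
        ┃    ┃                     
        ┃    ┃                     


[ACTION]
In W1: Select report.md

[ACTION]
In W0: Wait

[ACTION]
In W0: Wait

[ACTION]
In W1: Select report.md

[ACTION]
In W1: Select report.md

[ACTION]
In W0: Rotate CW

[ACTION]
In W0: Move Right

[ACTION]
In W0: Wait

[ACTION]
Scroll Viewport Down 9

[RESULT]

        ┏━━━━┠─────────────────────
        ┃ Tet┃[report.md]│ settings
        ┠────┃─────────────────────
        ┃    ┃The framework validat
        ┃    ┃The pipeline generate
        ┃    ┃                     
        ┃    ┃The process transform
        ┃    ┃The algorithm monitor
        ┃    ┃                     
        ┃    ┃                     
        ┃    ┃                     
        ┃    ┃                     
        ┃    ┗━━━━━━━━━━━━━━━━━━━━━
        ┃          │               
        ┗━━━━━━━━━━━━━━━━━━━━━━━━━━


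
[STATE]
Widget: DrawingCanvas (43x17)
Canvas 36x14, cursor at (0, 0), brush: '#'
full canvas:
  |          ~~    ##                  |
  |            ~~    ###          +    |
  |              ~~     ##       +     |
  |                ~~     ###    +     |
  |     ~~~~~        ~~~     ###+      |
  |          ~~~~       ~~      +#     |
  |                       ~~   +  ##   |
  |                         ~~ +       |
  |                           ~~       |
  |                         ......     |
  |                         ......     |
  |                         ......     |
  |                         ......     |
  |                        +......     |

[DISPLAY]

+         ~~    ##                         
            ~~    ###          +           
              ~~     ##       +            
                ~~     ###    +            
     ~~~~~        ~~~     ###+             
          ~~~~       ~~      +#            
                       ~~   +  ##          
                         ~~ +              
                           ~~              
                         ......            
                         ......            
                         ......            
                         ......            
                        +......            
                                           
                                           
                                           


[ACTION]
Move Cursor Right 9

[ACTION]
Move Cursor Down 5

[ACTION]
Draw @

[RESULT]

          ~~    ##                         
            ~~    ###          +           
              ~~     ##       +            
                ~~     ###    +            
     ~~~~~        ~~~     ###+             
         @~~~~       ~~      +#            
                       ~~   +  ##          
                         ~~ +              
                           ~~              
                         ......            
                         ......            
                         ......            
                         ......            
                        +......            
                                           
                                           
                                           


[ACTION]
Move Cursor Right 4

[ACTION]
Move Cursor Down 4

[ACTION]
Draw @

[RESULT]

          ~~    ##                         
            ~~    ###          +           
              ~~     ##       +            
                ~~     ###    +            
     ~~~~~        ~~~     ###+             
         @~~~~       ~~      +#            
                       ~~   +  ##          
                         ~~ +              
                           ~~              
             @           ......            
                         ......            
                         ......            
                         ......            
                        +......            
                                           
                                           
                                           


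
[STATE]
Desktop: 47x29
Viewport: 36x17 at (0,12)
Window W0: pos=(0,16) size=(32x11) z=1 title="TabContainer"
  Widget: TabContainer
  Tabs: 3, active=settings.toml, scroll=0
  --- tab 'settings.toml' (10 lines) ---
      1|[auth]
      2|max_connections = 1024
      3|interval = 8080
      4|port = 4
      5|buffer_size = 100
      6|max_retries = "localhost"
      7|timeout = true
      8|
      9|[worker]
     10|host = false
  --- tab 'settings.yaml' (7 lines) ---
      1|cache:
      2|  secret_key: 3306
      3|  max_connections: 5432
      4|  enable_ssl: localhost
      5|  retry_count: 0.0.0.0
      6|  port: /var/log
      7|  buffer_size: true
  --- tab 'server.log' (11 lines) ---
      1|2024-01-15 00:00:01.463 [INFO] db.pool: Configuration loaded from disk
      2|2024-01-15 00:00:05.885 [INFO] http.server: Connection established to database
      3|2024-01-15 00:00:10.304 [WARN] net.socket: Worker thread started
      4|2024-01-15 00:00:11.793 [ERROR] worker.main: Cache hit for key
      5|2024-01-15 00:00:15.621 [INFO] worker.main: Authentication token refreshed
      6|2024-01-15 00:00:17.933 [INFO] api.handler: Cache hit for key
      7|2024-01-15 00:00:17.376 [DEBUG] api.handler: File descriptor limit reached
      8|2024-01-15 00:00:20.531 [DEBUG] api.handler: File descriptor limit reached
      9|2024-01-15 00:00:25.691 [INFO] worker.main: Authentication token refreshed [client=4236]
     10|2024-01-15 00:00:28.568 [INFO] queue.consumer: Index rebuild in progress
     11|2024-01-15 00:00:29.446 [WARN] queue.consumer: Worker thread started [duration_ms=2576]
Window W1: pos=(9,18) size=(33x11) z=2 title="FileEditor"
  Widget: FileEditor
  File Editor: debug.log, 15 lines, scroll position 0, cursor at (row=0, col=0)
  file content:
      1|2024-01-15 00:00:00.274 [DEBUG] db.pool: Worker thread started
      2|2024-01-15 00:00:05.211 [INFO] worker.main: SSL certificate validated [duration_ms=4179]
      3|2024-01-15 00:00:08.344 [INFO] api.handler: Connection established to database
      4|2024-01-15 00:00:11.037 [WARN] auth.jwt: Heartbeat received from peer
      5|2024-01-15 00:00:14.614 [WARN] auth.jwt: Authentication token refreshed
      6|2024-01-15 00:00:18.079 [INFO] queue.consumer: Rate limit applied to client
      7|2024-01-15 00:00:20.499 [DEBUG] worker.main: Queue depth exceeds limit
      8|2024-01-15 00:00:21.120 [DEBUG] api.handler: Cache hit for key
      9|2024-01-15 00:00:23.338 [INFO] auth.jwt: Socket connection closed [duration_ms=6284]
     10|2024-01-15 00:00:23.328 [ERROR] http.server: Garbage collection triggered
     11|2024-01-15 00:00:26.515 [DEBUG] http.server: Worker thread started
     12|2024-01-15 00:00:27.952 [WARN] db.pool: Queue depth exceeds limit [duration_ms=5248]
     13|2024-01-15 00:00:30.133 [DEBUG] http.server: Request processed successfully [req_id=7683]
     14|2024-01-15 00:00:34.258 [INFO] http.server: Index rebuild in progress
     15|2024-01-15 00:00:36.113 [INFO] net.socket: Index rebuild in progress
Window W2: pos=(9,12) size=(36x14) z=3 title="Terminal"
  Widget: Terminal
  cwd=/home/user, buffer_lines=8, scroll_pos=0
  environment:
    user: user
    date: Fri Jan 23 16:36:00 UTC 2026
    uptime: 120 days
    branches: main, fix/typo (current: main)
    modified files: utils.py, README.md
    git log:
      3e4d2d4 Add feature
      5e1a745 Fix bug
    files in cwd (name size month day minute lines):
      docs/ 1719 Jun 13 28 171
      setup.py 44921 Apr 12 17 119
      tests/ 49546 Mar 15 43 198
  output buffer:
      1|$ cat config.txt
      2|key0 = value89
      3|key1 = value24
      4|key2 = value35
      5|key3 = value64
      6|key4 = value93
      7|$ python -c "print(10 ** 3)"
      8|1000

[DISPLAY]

         ┏━━━━━━━━━━━━━━━━━━━━━━━━━━
         ┃ Terminal                 
         ┠──────────────────────────
         ┃$ cat config.txt          
┏━━━━━━━━┃key0 = value89            
┃ TabCont┃key1 = value24            
┠────────┃key2 = value35            
┃[setting┃key3 = value64            
┃────────┃key4 = value93            
┃[auth]  ┃$ python -c "print(10 ** 3
┃max_conn┃1000                      
┃interval┃$ █                       
┃port = 4┃                          
┃buffer_s┗━━━━━━━━━━━━━━━━━━━━━━━━━━
┗━━━━━━━━┃2024-01-15 00:00:18.079 [I
         ┃2024-01-15 00:00:20.499 [D
         ┗━━━━━━━━━━━━━━━━━━━━━━━━━━


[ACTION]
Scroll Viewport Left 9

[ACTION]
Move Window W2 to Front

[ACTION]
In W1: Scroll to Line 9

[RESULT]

         ┏━━━━━━━━━━━━━━━━━━━━━━━━━━
         ┃ Terminal                 
         ┠──────────────────────────
         ┃$ cat config.txt          
┏━━━━━━━━┃key0 = value89            
┃ TabCont┃key1 = value24            
┠────────┃key2 = value35            
┃[setting┃key3 = value64            
┃────────┃key4 = value93            
┃[auth]  ┃$ python -c "print(10 ** 3
┃max_conn┃1000                      
┃interval┃$ █                       
┃port = 4┃                          
┃buffer_s┗━━━━━━━━━━━━━━━━━━━━━━━━━━
┗━━━━━━━━┃2024-01-15 00:00:34.258 [I
         ┃2024-01-15 00:00:36.113 [I
         ┗━━━━━━━━━━━━━━━━━━━━━━━━━━


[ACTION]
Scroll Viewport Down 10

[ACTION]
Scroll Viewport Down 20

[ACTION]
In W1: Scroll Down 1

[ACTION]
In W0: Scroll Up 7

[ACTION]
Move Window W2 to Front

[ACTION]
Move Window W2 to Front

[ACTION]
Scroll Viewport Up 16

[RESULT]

                                    
                                    
                                    
                                    
                                    
                                    
                                    
                                    
                                    
                                    
                                    
                                    
         ┏━━━━━━━━━━━━━━━━━━━━━━━━━━
         ┃ Terminal                 
         ┠──────────────────────────
         ┃$ cat config.txt          
┏━━━━━━━━┃key0 = value89            


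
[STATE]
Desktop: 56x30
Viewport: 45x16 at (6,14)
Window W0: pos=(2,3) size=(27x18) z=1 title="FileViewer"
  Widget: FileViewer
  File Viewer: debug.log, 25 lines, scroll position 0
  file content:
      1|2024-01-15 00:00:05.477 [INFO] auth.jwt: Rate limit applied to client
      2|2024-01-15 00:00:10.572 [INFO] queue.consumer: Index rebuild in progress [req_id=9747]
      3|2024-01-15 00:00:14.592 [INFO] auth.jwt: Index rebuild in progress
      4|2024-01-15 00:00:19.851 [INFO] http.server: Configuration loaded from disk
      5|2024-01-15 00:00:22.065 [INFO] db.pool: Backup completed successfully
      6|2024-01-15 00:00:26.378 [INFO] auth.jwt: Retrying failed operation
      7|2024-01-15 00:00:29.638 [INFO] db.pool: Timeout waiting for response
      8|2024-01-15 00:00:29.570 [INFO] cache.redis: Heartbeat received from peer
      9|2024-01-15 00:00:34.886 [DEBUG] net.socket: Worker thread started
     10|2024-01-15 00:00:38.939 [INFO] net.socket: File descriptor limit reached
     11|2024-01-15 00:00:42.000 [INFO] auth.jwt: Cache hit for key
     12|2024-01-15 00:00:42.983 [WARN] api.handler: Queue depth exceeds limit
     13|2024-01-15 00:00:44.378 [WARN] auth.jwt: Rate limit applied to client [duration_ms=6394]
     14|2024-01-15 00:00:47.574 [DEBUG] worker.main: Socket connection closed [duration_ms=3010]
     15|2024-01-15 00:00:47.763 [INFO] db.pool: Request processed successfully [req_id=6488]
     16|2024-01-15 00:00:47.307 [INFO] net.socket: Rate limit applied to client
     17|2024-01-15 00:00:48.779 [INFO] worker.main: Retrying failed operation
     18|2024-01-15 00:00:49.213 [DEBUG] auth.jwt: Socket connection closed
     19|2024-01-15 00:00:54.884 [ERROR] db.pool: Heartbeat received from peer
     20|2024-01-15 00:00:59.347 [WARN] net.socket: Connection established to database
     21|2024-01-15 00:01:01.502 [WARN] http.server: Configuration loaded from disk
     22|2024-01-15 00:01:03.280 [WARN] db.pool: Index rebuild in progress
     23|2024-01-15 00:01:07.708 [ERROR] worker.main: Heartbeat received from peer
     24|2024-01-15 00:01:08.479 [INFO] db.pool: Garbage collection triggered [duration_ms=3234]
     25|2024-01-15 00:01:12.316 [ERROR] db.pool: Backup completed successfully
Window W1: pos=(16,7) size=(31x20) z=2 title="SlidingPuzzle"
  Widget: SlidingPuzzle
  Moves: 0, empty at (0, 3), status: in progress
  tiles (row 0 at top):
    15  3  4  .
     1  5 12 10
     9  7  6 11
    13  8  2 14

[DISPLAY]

4-01-15 00┃├────┼────┼────┼────┤        ┃    
4-01-15 00┃│  9 │  7 │  6 │ 11 │        ┃    
4-01-15 00┃├────┼────┼────┼────┤        ┃    
4-01-15 00┃│ 13 │  8 │  2 │ 14 │        ┃    
4-01-15 00┃└────┴────┴────┴────┘        ┃    
4-01-15 00┃Moves: 0                     ┃    
━━━━━━━━━━┃                             ┃    
          ┃                             ┃    
          ┃                             ┃    
          ┃                             ┃    
          ┃                             ┃    
          ┃                             ┃    
          ┗━━━━━━━━━━━━━━━━━━━━━━━━━━━━━┛    
                                             
                                             
                                             


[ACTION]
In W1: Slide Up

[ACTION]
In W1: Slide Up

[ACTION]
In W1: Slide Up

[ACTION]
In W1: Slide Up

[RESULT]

4-01-15 00┃├────┼────┼────┼────┤        ┃    
4-01-15 00┃│  9 │  7 │  6 │ 14 │        ┃    
4-01-15 00┃├────┼────┼────┼────┤        ┃    
4-01-15 00┃│ 13 │  8 │  2 │    │        ┃    
4-01-15 00┃└────┴────┴────┴────┘        ┃    
4-01-15 00┃Moves: 3                     ┃    
━━━━━━━━━━┃                             ┃    
          ┃                             ┃    
          ┃                             ┃    
          ┃                             ┃    
          ┃                             ┃    
          ┃                             ┃    
          ┗━━━━━━━━━━━━━━━━━━━━━━━━━━━━━┛    
                                             
                                             
                                             


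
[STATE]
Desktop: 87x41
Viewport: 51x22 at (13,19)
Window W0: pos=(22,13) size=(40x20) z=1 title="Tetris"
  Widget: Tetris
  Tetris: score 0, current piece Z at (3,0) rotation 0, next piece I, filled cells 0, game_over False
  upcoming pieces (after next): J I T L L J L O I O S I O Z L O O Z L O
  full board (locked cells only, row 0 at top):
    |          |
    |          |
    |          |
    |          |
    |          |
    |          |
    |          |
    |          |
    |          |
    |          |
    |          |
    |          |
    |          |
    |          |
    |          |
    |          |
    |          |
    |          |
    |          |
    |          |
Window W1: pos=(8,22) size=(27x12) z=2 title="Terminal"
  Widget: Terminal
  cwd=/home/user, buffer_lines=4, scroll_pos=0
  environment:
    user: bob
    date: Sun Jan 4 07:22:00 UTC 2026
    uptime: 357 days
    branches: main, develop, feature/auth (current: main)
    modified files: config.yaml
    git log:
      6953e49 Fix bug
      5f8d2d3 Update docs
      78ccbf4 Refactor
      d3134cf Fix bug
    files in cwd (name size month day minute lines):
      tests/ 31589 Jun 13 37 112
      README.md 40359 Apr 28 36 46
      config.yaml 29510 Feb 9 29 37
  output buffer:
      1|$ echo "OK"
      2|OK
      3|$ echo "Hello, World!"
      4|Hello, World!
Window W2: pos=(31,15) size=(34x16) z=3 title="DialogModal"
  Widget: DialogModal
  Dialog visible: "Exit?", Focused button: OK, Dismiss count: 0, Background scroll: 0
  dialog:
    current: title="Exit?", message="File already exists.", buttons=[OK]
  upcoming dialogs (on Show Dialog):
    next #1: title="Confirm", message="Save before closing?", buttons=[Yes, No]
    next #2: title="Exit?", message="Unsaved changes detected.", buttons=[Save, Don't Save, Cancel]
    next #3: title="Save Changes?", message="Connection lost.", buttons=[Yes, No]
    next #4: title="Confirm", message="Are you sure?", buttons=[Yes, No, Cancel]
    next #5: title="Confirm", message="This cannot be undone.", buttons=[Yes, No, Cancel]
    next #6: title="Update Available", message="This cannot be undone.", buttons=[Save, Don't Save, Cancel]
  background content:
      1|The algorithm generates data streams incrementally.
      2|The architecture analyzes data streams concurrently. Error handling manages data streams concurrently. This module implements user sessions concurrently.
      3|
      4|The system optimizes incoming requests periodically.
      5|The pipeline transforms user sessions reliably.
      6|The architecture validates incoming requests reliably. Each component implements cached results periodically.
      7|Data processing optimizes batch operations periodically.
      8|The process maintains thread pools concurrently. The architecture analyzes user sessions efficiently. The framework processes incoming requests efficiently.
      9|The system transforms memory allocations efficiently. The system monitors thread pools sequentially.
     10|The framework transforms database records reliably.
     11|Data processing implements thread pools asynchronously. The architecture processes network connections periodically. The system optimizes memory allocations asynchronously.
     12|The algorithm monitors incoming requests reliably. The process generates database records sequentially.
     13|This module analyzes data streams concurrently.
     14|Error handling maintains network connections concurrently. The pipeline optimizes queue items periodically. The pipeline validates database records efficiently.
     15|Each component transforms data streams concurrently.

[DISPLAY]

         ┃        ┃The architecture analyzes data s
         ┃        ┃                                
         ┃        ┃The ┌──────────────────────┐g re
━━━━━━━━━━━━━━━━━━┃The │        Exit?         │ ses
minal             ┃The │ File already exists. │ncom
──────────────────┃Data│         [OK]         │tch 
ho "OK"           ┃The └──────────────────────┘ poo
                  ┃The system transforms memory all
ho "Hello, World!"┃The framework transforms databas
o, World!         ┃Data processing implements threa
                  ┃The algorithm monitors incoming 
                  ┗━━━━━━━━━━━━━━━━━━━━━━━━━━━━━━━━
                     ┃                          ┃  
                     ┃━━━━━━━━━━━━━━━━━━━━━━━━━━┛  
━━━━━━━━━━━━━━━━━━━━━┛                             
                                                   
                                                   
                                                   
                                                   
                                                   
                                                   
                                                   


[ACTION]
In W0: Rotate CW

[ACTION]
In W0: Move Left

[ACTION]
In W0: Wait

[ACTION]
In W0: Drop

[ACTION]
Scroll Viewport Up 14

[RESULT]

                                                   
                                                   
                                                   
                                                   
                                                   
                                                   
                                                   
                                                   
         ┏━━━━━━━━━━━━━━━━━━━━━━━━━━━━━━━━━━━━━━┓  
         ┃ Tetris                               ┃  
         ┠────────┏━━━━━━━━━━━━━━━━━━━━━━━━━━━━━━━━
         ┃  ▓     ┃ DialogModal                    
         ┃        ┠────────────────────────────────
         ┃        ┃The algorithm generates data str
         ┃        ┃The architecture analyzes data s
         ┃        ┃                                
         ┃        ┃The ┌──────────────────────┐g re
━━━━━━━━━━━━━━━━━━┃The │        Exit?         │ ses
minal             ┃The │ File already exists. │ncom
──────────────────┃Data│         [OK]         │tch 
ho "OK"           ┃The └──────────────────────┘ poo
                  ┃The system transforms memory all


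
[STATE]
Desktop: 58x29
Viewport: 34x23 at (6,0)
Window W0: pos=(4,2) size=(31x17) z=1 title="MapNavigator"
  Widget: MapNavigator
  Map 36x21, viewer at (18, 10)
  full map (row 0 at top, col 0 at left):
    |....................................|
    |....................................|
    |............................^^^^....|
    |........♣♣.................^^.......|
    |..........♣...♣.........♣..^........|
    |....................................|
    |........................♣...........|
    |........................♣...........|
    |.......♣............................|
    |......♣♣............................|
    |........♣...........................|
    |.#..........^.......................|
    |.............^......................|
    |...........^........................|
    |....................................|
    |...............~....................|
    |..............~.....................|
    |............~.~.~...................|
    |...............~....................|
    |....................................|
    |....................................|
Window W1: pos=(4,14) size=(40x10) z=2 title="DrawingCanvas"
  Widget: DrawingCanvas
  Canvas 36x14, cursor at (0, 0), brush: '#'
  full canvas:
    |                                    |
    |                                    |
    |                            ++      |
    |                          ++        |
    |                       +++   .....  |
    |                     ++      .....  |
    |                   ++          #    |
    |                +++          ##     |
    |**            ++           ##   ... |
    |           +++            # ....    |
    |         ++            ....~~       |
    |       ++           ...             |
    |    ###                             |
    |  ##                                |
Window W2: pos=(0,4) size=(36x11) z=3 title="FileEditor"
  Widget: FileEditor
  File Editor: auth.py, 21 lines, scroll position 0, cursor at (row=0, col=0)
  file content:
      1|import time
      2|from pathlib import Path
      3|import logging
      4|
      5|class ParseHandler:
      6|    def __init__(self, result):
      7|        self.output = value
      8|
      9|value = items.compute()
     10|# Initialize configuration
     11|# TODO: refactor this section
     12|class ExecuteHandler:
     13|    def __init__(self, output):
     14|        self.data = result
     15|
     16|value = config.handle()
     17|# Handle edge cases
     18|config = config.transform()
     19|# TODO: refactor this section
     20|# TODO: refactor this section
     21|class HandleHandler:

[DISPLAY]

                                  
                                  
━━━━━━━━━━━━━━━━━━━━━━━━━━━━┓     
MapNavigator                ┃     
━━━━━━━━━━━━━━━━━━━━━━━━━━━━━┓    
Editor                       ┃    
─────────────────────────────┨    
t time                      ▲┃    
pathlib import Path         █┃    
t logging                   ░┃    
                            ░┃    
 ParseHandler:              ░┃    
ef __init__(self, result):  ░┃    
   self.output = value      ▼┃    
━━━━━━━━━━━━━━━━━━━━━━━━━━━━━┛━━━━
DrawingCanvas                     
──────────────────────────────────
                                  
                                  
                           ++     
                         ++       
                      +++   ..... 
                    ++      ..... 


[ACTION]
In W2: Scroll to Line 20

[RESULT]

                                  
                                  
━━━━━━━━━━━━━━━━━━━━━━━━━━━━┓     
MapNavigator                ┃     
━━━━━━━━━━━━━━━━━━━━━━━━━━━━━┓    
Editor                       ┃    
─────────────────────────────┨    
                            ▲┃    
 = config.handle()          ░┃    
dle edge cases              ░┃    
g = config.transform()      ░┃    
O: refactor this section    ░┃    
O: refactor this section    █┃    
 HandleHandler:             ▼┃    
━━━━━━━━━━━━━━━━━━━━━━━━━━━━━┛━━━━
DrawingCanvas                     
──────────────────────────────────
                                  
                                  
                           ++     
                         ++       
                      +++   ..... 
                    ++      ..... 


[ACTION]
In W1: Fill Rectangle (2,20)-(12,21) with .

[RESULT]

                                  
                                  
━━━━━━━━━━━━━━━━━━━━━━━━━━━━┓     
MapNavigator                ┃     
━━━━━━━━━━━━━━━━━━━━━━━━━━━━━┓    
Editor                       ┃    
─────────────────────────────┨    
                            ▲┃    
 = config.handle()          ░┃    
dle edge cases              ░┃    
g = config.transform()      ░┃    
O: refactor this section    ░┃    
O: refactor this section    █┃    
 HandleHandler:             ▼┃    
━━━━━━━━━━━━━━━━━━━━━━━━━━━━━┛━━━━
DrawingCanvas                     
──────────────────────────────────
                                  
                                  
                   ..      ++     
                   ..    ++       
                   .. +++   ..... 
                   ..+      ..... 


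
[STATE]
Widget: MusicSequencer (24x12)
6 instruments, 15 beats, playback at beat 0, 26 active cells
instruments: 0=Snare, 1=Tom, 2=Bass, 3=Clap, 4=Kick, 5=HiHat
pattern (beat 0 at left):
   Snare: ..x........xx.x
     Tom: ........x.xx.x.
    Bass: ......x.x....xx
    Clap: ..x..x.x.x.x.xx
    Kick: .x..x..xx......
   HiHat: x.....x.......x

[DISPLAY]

      ▼12345678901234   
 Snare··█········██·█   
   Tom········█·██·█·   
  Bass······█·█····██   
  Clap··█··█·█·█·█·██   
  Kick·█··█··██······   
 HiHat█·····█·······█   
                        
                        
                        
                        
                        


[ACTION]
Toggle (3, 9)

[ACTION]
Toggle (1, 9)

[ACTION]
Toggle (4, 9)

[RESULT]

      ▼12345678901234   
 Snare··█········██·█   
   Tom········████·█·   
  Bass······█·█····██   
  Clap··█··█·█···█·██   
  Kick·█··█··███·····   
 HiHat█·····█·······█   
                        
                        
                        
                        
                        


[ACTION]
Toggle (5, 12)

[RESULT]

      ▼12345678901234   
 Snare··█········██·█   
   Tom········████·█·   
  Bass······█·█····██   
  Clap··█··█·█···█·██   
  Kick·█··█··███·····   
 HiHat█·····█·····█·█   
                        
                        
                        
                        
                        


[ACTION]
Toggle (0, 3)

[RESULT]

      ▼12345678901234   
 Snare··██·······██·█   
   Tom········████·█·   
  Bass······█·█····██   
  Clap··█··█·█···█·██   
  Kick·█··█··███·····   
 HiHat█·····█·····█·█   
                        
                        
                        
                        
                        
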